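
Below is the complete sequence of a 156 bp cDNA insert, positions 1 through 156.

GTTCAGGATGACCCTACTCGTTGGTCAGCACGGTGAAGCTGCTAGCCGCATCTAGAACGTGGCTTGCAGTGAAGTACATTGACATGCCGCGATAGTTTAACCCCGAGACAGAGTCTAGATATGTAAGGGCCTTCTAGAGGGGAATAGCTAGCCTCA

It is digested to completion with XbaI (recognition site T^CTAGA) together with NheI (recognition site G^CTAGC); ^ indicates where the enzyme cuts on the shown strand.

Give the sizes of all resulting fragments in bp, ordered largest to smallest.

63, 41, 19, 14, 10, 9 bp

XbaI sites (TCTAGA) start at positions 51, 114, 133.
XbaI cuts after the first base of each site, so after positions 51, 114, 133.
NheI sites (GCTAGC) start at positions 41, 147.
NheI cuts after the first base of each site, so after positions 41, 147.
Combined cut positions: 41, 51, 114, 133, 147.
Linear molecule, 5 cuts → 6 fragments:
  1–41 → 41 bp
  42–51 → 10 bp
  52–114 → 63 bp
  115–133 → 19 bp
  134–147 → 14 bp
  148–156 → 9 bp
Sorted largest to smallest: 63, 41, 19, 14, 10, 9 bp.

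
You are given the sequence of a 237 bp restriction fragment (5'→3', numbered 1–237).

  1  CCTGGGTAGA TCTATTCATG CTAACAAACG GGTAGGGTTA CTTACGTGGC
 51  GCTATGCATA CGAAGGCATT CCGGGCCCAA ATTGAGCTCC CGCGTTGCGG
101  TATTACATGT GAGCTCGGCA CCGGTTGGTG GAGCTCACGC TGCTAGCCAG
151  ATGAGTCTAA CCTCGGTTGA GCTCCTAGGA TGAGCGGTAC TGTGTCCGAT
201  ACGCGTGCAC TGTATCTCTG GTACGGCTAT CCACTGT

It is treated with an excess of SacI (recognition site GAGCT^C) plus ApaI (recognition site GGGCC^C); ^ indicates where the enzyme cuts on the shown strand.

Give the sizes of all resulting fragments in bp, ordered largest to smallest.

77, 64, 38, 27, 20, 11 bp

SacI sites (GAGCTC) start at positions 84, 111, 131, 169.
SacI cuts after base 5 of each site (before the last base), so after positions 88, 115, 135, 173.
The ApaI site (GGGCCC) starts at position 73.
ApaI cuts after base 5 of each site (before the last base), so after position 77.
Combined cut positions: 77, 88, 115, 135, 173.
Linear molecule, 5 cuts → 6 fragments:
  1–77 → 77 bp
  78–88 → 11 bp
  89–115 → 27 bp
  116–135 → 20 bp
  136–173 → 38 bp
  174–237 → 64 bp
Sorted largest to smallest: 77, 64, 38, 27, 20, 11 bp.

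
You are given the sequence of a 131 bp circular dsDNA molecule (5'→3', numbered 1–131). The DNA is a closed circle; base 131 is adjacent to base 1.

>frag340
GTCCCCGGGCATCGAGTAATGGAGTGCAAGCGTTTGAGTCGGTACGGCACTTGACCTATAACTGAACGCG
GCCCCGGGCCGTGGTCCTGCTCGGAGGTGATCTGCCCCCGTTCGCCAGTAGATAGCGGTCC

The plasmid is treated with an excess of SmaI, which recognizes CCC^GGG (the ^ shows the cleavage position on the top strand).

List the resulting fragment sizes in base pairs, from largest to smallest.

69, 62 bp

SmaI sites (CCCGGG) start at positions 4, 73.
SmaI cuts after base 3 of each site, so after positions 6, 75.
Circular molecule, 2 cuts → 2 fragments:
  7–75 → 69 bp
  76–131 then 1–6 → 56 + 6 = 62 bp
Sorted largest to smallest: 69, 62 bp.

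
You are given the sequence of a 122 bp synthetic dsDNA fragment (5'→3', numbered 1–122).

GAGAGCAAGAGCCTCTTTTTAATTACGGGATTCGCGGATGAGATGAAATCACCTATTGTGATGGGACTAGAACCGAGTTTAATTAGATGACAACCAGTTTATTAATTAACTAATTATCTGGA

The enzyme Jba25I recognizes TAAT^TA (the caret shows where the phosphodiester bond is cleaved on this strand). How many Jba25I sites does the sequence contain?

4

TAATTA occurs starting at positions 20, 80, 103, 111.
Jba25I cuts at 4 sites.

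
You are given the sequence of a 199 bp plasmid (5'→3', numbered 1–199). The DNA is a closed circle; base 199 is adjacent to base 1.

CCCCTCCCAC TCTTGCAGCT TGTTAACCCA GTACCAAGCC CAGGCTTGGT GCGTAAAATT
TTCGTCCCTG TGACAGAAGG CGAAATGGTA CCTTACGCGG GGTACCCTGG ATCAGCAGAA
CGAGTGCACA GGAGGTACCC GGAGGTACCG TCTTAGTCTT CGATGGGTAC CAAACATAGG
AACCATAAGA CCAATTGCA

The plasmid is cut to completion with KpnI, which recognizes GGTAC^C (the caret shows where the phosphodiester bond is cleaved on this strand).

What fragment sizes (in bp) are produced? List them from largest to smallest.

120, 33, 22, 14, 10 bp

KpnI sites (GGTACC) start at positions 87, 101, 134, 144, 166.
KpnI cuts after base 5 of each site (before the last base), so after positions 91, 105, 138, 148, 170.
Circular molecule, 5 cuts → 5 fragments:
  92–105 → 14 bp
  106–138 → 33 bp
  139–148 → 10 bp
  149–170 → 22 bp
  171–199 then 1–91 → 29 + 91 = 120 bp
Sorted largest to smallest: 120, 33, 22, 14, 10 bp.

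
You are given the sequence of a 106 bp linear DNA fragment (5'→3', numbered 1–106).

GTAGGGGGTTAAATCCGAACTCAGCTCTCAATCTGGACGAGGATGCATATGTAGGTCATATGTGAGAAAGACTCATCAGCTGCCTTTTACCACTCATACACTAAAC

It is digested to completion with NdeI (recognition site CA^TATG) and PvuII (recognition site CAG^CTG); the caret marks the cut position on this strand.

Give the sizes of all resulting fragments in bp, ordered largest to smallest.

NdeI sites (CATATG) start at positions 46, 57.
NdeI cuts after base 2 of each site, so after positions 47, 58.
The PvuII site (CAGCTG) starts at position 77.
PvuII cuts after base 3 of each site, so after position 79.
Combined cut positions: 47, 58, 79.
Linear molecule, 3 cuts → 4 fragments:
  1–47 → 47 bp
  48–58 → 11 bp
  59–79 → 21 bp
  80–106 → 27 bp
Sorted largest to smallest: 47, 27, 21, 11 bp.

47, 27, 21, 11 bp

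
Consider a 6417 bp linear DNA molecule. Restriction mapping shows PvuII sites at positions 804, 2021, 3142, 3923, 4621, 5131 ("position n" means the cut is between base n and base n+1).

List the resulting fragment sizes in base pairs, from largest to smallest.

Linear molecule, 6 cuts → 7 fragments:
  804 − 0 = 804 bp
  2021 − 804 = 1217 bp
  3142 − 2021 = 1121 bp
  3923 − 3142 = 781 bp
  4621 − 3923 = 698 bp
  5131 − 4621 = 510 bp
  6417 − 5131 = 1286 bp
Sorted largest to smallest: 1286, 1217, 1121, 804, 781, 698, 510 bp.

1286, 1217, 1121, 804, 781, 698, 510 bp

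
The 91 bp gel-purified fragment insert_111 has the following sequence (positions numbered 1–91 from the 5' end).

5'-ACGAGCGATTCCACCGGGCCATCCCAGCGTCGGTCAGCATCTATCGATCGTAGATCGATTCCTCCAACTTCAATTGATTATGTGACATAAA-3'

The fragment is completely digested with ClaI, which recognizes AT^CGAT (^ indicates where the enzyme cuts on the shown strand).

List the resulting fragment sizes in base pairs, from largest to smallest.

44, 36, 11 bp

ClaI sites (ATCGAT) start at positions 43, 54.
ClaI cuts after base 2 of each site, so after positions 44, 55.
Linear molecule, 2 cuts → 3 fragments:
  1–44 → 44 bp
  45–55 → 11 bp
  56–91 → 36 bp
Sorted largest to smallest: 44, 36, 11 bp.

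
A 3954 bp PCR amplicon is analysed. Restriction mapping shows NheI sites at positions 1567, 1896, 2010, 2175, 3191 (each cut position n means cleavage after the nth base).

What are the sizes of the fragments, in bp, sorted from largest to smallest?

Linear molecule, 5 cuts → 6 fragments:
  1567 − 0 = 1567 bp
  1896 − 1567 = 329 bp
  2010 − 1896 = 114 bp
  2175 − 2010 = 165 bp
  3191 − 2175 = 1016 bp
  3954 − 3191 = 763 bp
Sorted largest to smallest: 1567, 1016, 763, 329, 165, 114 bp.

1567, 1016, 763, 329, 165, 114 bp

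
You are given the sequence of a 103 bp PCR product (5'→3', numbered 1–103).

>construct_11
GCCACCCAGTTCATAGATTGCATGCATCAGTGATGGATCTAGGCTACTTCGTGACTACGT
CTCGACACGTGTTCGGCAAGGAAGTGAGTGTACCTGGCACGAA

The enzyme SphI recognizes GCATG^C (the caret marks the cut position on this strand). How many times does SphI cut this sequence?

GCATGC occurs starting at position 20.
SphI cuts at 1 site.

1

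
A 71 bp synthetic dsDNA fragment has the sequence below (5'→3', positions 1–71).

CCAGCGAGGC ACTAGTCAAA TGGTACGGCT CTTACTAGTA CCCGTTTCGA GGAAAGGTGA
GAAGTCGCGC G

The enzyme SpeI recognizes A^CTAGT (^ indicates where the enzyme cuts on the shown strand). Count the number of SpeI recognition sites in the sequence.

2

ACTAGT occurs starting at positions 11, 34.
SpeI cuts at 2 sites.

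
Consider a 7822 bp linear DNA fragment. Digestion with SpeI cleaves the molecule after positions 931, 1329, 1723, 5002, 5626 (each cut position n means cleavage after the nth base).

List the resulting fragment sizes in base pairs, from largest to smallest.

3279, 2196, 931, 624, 398, 394 bp

Linear molecule, 5 cuts → 6 fragments:
  931 − 0 = 931 bp
  1329 − 931 = 398 bp
  1723 − 1329 = 394 bp
  5002 − 1723 = 3279 bp
  5626 − 5002 = 624 bp
  7822 − 5626 = 2196 bp
Sorted largest to smallest: 3279, 2196, 931, 624, 398, 394 bp.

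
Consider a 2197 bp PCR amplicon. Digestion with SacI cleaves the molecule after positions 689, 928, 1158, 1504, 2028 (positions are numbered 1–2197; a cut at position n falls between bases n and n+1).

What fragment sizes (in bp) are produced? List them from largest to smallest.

Linear molecule, 5 cuts → 6 fragments:
  689 − 0 = 689 bp
  928 − 689 = 239 bp
  1158 − 928 = 230 bp
  1504 − 1158 = 346 bp
  2028 − 1504 = 524 bp
  2197 − 2028 = 169 bp
Sorted largest to smallest: 689, 524, 346, 239, 230, 169 bp.

689, 524, 346, 239, 230, 169 bp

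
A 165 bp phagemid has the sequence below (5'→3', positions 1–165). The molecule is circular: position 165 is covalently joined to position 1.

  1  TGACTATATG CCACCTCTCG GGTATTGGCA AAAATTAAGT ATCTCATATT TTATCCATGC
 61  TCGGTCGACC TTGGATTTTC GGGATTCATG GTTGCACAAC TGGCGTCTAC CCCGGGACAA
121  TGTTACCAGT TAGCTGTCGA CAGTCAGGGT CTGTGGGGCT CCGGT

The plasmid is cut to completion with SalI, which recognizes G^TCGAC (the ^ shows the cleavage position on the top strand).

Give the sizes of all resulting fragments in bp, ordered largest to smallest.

SalI sites (GTCGAC) start at positions 64, 136.
SalI cuts after the first base of each site, so after positions 64, 136.
Circular molecule, 2 cuts → 2 fragments:
  65–136 → 72 bp
  137–165 then 1–64 → 29 + 64 = 93 bp
Sorted largest to smallest: 93, 72 bp.

93, 72 bp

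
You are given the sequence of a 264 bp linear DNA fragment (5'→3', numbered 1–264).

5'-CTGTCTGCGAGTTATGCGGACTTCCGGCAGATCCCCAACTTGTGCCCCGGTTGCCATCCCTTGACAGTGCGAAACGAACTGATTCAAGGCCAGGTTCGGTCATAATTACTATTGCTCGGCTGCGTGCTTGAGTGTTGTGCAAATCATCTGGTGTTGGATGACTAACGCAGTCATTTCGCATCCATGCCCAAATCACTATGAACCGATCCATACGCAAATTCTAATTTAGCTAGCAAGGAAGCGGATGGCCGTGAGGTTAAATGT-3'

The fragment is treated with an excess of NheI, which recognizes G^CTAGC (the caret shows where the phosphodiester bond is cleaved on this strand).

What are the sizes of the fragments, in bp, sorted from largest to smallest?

229, 35 bp

The NheI site (GCTAGC) starts at position 229.
NheI cuts after the first base of each site, so after position 229.
Linear molecule, 1 cut → 2 fragments:
  1–229 → 229 bp
  230–264 → 35 bp
Sorted largest to smallest: 229, 35 bp.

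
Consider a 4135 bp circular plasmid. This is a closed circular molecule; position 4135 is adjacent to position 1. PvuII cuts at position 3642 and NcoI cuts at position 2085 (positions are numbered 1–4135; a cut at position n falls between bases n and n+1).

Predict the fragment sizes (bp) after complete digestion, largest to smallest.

Combined cut positions (sorted): 2085, 3642.
Circular molecule, 2 cuts → 2 fragments:
  3642 − 2085 = 1557 bp
  wrap: 4135 − 3642 + 2085 = 2578 bp
Sorted largest to smallest: 2578, 1557 bp.

2578, 1557 bp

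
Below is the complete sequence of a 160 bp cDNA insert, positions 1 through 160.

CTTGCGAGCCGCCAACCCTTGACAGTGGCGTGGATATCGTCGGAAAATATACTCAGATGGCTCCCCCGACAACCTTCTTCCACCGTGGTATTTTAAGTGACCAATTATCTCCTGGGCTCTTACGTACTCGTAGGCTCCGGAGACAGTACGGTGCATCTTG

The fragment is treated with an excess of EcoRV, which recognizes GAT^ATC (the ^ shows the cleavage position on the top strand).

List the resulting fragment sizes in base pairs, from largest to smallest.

The EcoRV site (GATATC) starts at position 33.
EcoRV cuts after base 3 of each site, so after position 35.
Linear molecule, 1 cut → 2 fragments:
  1–35 → 35 bp
  36–160 → 125 bp
Sorted largest to smallest: 125, 35 bp.

125, 35 bp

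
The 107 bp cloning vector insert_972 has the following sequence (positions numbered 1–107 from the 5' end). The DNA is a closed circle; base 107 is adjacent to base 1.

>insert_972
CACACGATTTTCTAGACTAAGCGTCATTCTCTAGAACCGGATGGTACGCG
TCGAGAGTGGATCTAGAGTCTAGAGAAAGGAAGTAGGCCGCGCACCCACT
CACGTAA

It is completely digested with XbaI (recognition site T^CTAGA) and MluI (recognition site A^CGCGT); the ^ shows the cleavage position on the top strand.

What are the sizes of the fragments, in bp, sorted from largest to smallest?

XbaI sites (TCTAGA) start at positions 11, 30, 62, 69.
XbaI cuts after the first base of each site, so after positions 11, 30, 62, 69.
The MluI site (ACGCGT) starts at position 46.
MluI cuts after the first base of each site, so after position 46.
Combined cut positions: 11, 30, 46, 62, 69.
Circular molecule, 5 cuts → 5 fragments:
  12–30 → 19 bp
  31–46 → 16 bp
  47–62 → 16 bp
  63–69 → 7 bp
  70–107 then 1–11 → 38 + 11 = 49 bp
Sorted largest to smallest: 49, 19, 16, 16, 7 bp.

49, 19, 16, 16, 7 bp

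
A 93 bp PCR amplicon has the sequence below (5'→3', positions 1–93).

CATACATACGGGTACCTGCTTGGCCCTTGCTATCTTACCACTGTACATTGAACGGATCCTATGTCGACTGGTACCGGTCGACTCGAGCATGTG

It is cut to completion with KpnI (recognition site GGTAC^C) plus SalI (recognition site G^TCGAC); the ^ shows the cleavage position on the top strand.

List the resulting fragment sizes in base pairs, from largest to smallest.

48, 16, 15, 11, 3 bp

KpnI sites (GGTACC) start at positions 11, 70.
KpnI cuts after base 5 of each site (before the last base), so after positions 15, 74.
SalI sites (GTCGAC) start at positions 63, 77.
SalI cuts after the first base of each site, so after positions 63, 77.
Combined cut positions: 15, 63, 74, 77.
Linear molecule, 4 cuts → 5 fragments:
  1–15 → 15 bp
  16–63 → 48 bp
  64–74 → 11 bp
  75–77 → 3 bp
  78–93 → 16 bp
Sorted largest to smallest: 48, 16, 15, 11, 3 bp.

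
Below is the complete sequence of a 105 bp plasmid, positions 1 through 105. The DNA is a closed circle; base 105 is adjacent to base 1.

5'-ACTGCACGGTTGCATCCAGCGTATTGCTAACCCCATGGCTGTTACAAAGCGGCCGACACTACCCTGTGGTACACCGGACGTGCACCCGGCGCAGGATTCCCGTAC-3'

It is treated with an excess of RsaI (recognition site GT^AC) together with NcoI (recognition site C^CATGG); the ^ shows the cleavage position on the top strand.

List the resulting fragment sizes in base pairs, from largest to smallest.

RsaI sites (GTAC) start at positions 69, 102.
RsaI cuts after base 2 of each site, so after positions 70, 103.
The NcoI site (CCATGG) starts at position 33.
NcoI cuts after the first base of each site, so after position 33.
Combined cut positions: 33, 70, 103.
Circular molecule, 3 cuts → 3 fragments:
  34–70 → 37 bp
  71–103 → 33 bp
  104–105 then 1–33 → 2 + 33 = 35 bp
Sorted largest to smallest: 37, 35, 33 bp.

37, 35, 33 bp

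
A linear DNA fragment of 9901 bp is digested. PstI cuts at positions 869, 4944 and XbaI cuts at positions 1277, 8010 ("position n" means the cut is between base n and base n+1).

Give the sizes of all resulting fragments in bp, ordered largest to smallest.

3667, 3066, 1891, 869, 408 bp

Combined cut positions (sorted): 869, 1277, 4944, 8010.
Linear molecule, 4 cuts → 5 fragments:
  869 − 0 = 869 bp
  1277 − 869 = 408 bp
  4944 − 1277 = 3667 bp
  8010 − 4944 = 3066 bp
  9901 − 8010 = 1891 bp
Sorted largest to smallest: 3667, 3066, 1891, 869, 408 bp.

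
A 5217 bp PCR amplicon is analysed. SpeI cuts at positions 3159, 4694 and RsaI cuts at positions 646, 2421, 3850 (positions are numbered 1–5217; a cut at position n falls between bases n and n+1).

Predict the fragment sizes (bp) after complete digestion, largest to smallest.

1775, 844, 738, 691, 646, 523 bp

Combined cut positions (sorted): 646, 2421, 3159, 3850, 4694.
Linear molecule, 5 cuts → 6 fragments:
  646 − 0 = 646 bp
  2421 − 646 = 1775 bp
  3159 − 2421 = 738 bp
  3850 − 3159 = 691 bp
  4694 − 3850 = 844 bp
  5217 − 4694 = 523 bp
Sorted largest to smallest: 1775, 844, 738, 691, 646, 523 bp.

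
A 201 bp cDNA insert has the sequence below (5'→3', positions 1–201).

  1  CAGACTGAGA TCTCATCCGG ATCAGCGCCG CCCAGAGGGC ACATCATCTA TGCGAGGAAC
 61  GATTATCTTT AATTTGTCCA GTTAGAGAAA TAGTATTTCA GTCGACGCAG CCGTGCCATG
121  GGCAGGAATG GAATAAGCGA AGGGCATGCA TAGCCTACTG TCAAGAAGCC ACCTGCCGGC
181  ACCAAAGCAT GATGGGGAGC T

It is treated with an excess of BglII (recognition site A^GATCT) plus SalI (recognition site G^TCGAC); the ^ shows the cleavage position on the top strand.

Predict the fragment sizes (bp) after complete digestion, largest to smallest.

100, 93, 8 bp

The BglII site (AGATCT) starts at position 8.
BglII cuts after the first base of each site, so after position 8.
The SalI site (GTCGAC) starts at position 101.
SalI cuts after the first base of each site, so after position 101.
Combined cut positions: 8, 101.
Linear molecule, 2 cuts → 3 fragments:
  1–8 → 8 bp
  9–101 → 93 bp
  102–201 → 100 bp
Sorted largest to smallest: 100, 93, 8 bp.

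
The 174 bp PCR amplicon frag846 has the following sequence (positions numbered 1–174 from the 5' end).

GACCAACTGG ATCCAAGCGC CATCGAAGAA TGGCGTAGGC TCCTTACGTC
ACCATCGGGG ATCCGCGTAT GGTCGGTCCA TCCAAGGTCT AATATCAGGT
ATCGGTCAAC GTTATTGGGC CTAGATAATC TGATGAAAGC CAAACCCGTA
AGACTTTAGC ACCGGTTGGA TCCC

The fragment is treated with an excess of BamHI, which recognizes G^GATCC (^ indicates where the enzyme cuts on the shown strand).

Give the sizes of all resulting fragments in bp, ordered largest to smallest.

109, 50, 9, 6 bp

BamHI sites (GGATCC) start at positions 9, 59, 168.
BamHI cuts after the first base of each site, so after positions 9, 59, 168.
Linear molecule, 3 cuts → 4 fragments:
  1–9 → 9 bp
  10–59 → 50 bp
  60–168 → 109 bp
  169–174 → 6 bp
Sorted largest to smallest: 109, 50, 9, 6 bp.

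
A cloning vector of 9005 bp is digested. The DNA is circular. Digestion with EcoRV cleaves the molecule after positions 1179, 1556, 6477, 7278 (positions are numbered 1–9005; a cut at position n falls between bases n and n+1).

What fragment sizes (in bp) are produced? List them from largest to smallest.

Circular molecule, 4 cuts → 4 fragments:
  1556 − 1179 = 377 bp
  6477 − 1556 = 4921 bp
  7278 − 6477 = 801 bp
  wrap: 9005 − 7278 + 1179 = 2906 bp
Sorted largest to smallest: 4921, 2906, 801, 377 bp.

4921, 2906, 801, 377 bp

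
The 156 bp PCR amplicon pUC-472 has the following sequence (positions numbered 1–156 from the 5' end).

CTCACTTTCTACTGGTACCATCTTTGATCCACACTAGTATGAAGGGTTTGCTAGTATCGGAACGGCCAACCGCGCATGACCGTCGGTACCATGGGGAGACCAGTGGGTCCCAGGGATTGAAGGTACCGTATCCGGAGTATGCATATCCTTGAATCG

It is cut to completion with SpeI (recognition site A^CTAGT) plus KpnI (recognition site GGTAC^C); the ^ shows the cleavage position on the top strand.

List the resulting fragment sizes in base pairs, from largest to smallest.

56, 37, 30, 18, 15 bp

The SpeI site (ACTAGT) starts at position 33.
SpeI cuts after the first base of each site, so after position 33.
KpnI sites (GGTACC) start at positions 14, 85, 122.
KpnI cuts after base 5 of each site (before the last base), so after positions 18, 89, 126.
Combined cut positions: 18, 33, 89, 126.
Linear molecule, 4 cuts → 5 fragments:
  1–18 → 18 bp
  19–33 → 15 bp
  34–89 → 56 bp
  90–126 → 37 bp
  127–156 → 30 bp
Sorted largest to smallest: 56, 37, 30, 18, 15 bp.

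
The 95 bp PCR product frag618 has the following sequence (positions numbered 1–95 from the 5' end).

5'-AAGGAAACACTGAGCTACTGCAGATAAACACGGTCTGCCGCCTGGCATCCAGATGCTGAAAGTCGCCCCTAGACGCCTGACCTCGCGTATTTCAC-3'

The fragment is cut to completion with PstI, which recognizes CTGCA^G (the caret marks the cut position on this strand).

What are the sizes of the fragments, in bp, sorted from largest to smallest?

73, 22 bp

The PstI site (CTGCAG) starts at position 18.
PstI cuts after base 5 of each site (before the last base), so after position 22.
Linear molecule, 1 cut → 2 fragments:
  1–22 → 22 bp
  23–95 → 73 bp
Sorted largest to smallest: 73, 22 bp.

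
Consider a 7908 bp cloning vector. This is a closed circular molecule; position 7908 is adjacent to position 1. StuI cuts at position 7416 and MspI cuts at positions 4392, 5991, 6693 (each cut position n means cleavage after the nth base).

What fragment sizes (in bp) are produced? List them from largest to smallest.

Combined cut positions (sorted): 4392, 5991, 6693, 7416.
Circular molecule, 4 cuts → 4 fragments:
  5991 − 4392 = 1599 bp
  6693 − 5991 = 702 bp
  7416 − 6693 = 723 bp
  wrap: 7908 − 7416 + 4392 = 4884 bp
Sorted largest to smallest: 4884, 1599, 723, 702 bp.

4884, 1599, 723, 702 bp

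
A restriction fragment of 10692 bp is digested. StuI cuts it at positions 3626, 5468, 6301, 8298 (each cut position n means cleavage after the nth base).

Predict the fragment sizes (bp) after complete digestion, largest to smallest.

3626, 2394, 1997, 1842, 833 bp

Linear molecule, 4 cuts → 5 fragments:
  3626 − 0 = 3626 bp
  5468 − 3626 = 1842 bp
  6301 − 5468 = 833 bp
  8298 − 6301 = 1997 bp
  10692 − 8298 = 2394 bp
Sorted largest to smallest: 3626, 2394, 1997, 1842, 833 bp.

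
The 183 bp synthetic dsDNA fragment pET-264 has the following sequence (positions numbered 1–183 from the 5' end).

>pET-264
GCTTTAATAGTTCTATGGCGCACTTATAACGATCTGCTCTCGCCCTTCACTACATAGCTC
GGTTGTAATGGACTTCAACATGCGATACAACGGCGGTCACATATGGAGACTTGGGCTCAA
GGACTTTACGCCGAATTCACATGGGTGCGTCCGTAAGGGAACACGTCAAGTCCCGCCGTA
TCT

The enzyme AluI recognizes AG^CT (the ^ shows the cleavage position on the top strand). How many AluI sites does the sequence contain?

AGCT occurs starting at position 56.
AluI cuts at 1 site.

1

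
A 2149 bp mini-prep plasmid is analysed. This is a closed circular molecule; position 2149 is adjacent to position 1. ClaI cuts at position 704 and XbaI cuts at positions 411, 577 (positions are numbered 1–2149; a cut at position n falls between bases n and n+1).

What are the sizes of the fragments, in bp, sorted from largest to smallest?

Combined cut positions (sorted): 411, 577, 704.
Circular molecule, 3 cuts → 3 fragments:
  577 − 411 = 166 bp
  704 − 577 = 127 bp
  wrap: 2149 − 704 + 411 = 1856 bp
Sorted largest to smallest: 1856, 166, 127 bp.

1856, 166, 127 bp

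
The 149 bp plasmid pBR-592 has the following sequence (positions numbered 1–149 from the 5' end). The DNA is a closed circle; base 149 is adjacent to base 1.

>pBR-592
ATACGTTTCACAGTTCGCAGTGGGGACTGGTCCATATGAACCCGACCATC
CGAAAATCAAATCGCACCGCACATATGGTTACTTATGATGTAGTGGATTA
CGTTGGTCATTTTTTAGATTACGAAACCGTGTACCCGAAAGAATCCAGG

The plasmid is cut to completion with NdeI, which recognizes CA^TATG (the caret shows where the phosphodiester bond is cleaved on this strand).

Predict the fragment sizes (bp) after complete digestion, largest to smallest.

110, 39 bp

NdeI sites (CATATG) start at positions 33, 72.
NdeI cuts after base 2 of each site, so after positions 34, 73.
Circular molecule, 2 cuts → 2 fragments:
  35–73 → 39 bp
  74–149 then 1–34 → 76 + 34 = 110 bp
Sorted largest to smallest: 110, 39 bp.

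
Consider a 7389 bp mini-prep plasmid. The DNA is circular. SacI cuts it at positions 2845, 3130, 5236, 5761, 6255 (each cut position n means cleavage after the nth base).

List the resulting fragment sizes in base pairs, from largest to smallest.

Circular molecule, 5 cuts → 5 fragments:
  3130 − 2845 = 285 bp
  5236 − 3130 = 2106 bp
  5761 − 5236 = 525 bp
  6255 − 5761 = 494 bp
  wrap: 7389 − 6255 + 2845 = 3979 bp
Sorted largest to smallest: 3979, 2106, 525, 494, 285 bp.

3979, 2106, 525, 494, 285 bp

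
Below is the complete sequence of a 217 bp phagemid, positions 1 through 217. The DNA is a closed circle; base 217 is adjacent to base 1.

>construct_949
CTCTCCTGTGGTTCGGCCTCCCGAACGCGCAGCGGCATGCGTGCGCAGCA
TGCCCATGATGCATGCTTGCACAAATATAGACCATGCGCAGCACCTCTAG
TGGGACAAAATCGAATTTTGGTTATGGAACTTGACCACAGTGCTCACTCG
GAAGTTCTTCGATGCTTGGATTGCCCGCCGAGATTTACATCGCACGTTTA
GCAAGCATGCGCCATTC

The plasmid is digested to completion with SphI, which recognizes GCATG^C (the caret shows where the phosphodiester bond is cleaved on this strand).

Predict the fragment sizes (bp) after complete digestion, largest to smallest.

SphI sites (GCATGC) start at positions 35, 48, 61, 205.
SphI cuts after base 5 of each site (before the last base), so after positions 39, 52, 65, 209.
Circular molecule, 4 cuts → 4 fragments:
  40–52 → 13 bp
  53–65 → 13 bp
  66–209 → 144 bp
  210–217 then 1–39 → 8 + 39 = 47 bp
Sorted largest to smallest: 144, 47, 13, 13 bp.

144, 47, 13, 13 bp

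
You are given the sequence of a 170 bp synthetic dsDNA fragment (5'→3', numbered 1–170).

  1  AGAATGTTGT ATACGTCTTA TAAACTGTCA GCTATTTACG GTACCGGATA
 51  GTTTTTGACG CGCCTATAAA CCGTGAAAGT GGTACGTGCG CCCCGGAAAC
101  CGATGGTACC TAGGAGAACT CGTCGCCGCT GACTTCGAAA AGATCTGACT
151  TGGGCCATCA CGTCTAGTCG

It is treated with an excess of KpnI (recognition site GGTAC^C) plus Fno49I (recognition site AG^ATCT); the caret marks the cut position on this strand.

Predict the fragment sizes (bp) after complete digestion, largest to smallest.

KpnI sites (GGTACC) start at positions 40, 105.
KpnI cuts after base 5 of each site (before the last base), so after positions 44, 109.
The Fno49I site (AGATCT) starts at position 141.
Fno49I cuts after base 2 of each site, so after position 142.
Combined cut positions: 44, 109, 142.
Linear molecule, 3 cuts → 4 fragments:
  1–44 → 44 bp
  45–109 → 65 bp
  110–142 → 33 bp
  143–170 → 28 bp
Sorted largest to smallest: 65, 44, 33, 28 bp.

65, 44, 33, 28 bp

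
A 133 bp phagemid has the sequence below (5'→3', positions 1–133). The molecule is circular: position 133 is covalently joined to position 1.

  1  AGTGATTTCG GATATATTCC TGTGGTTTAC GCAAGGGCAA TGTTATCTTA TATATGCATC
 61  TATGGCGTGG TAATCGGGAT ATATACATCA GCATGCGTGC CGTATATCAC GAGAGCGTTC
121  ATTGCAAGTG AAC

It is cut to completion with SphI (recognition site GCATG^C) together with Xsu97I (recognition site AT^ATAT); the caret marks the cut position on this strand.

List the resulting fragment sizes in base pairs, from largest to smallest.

51, 38, 29, 15 bp

The SphI site (GCATGC) starts at position 91.
SphI cuts after base 5 of each site (before the last base), so after position 95.
Xsu97I sites (ATATAT) start at positions 12, 50, 79.
Xsu97I cuts after base 2 of each site, so after positions 13, 51, 80.
Combined cut positions: 13, 51, 80, 95.
Circular molecule, 4 cuts → 4 fragments:
  14–51 → 38 bp
  52–80 → 29 bp
  81–95 → 15 bp
  96–133 then 1–13 → 38 + 13 = 51 bp
Sorted largest to smallest: 51, 38, 29, 15 bp.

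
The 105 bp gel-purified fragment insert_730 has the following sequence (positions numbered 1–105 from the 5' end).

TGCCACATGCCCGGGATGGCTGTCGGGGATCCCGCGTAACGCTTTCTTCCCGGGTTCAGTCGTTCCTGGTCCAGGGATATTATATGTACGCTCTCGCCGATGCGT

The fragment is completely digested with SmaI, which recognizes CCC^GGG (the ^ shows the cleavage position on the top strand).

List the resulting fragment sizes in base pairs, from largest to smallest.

SmaI sites (CCCGGG) start at positions 10, 49.
SmaI cuts after base 3 of each site, so after positions 12, 51.
Linear molecule, 2 cuts → 3 fragments:
  1–12 → 12 bp
  13–51 → 39 bp
  52–105 → 54 bp
Sorted largest to smallest: 54, 39, 12 bp.

54, 39, 12 bp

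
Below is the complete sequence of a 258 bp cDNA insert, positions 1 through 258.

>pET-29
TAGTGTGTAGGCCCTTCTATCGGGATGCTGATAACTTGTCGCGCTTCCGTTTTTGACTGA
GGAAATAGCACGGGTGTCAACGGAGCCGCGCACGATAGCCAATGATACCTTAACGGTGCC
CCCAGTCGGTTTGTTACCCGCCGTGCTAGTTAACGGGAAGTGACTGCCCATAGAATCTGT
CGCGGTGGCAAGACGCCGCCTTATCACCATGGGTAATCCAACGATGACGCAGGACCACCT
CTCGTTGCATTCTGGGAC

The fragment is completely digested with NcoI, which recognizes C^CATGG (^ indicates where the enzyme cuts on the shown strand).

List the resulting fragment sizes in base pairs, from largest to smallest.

The NcoI site (CCATGG) starts at position 207.
NcoI cuts after the first base of each site, so after position 207.
Linear molecule, 1 cut → 2 fragments:
  1–207 → 207 bp
  208–258 → 51 bp
Sorted largest to smallest: 207, 51 bp.

207, 51 bp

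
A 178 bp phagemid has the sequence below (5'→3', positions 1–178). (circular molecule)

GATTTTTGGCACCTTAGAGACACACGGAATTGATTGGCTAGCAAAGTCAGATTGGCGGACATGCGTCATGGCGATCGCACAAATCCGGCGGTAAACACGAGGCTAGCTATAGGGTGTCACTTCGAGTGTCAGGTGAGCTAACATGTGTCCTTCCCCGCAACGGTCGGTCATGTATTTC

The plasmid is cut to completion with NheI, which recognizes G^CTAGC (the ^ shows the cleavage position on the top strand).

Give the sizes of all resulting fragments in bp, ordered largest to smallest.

113, 65 bp

NheI sites (GCTAGC) start at positions 37, 102.
NheI cuts after the first base of each site, so after positions 37, 102.
Circular molecule, 2 cuts → 2 fragments:
  38–102 → 65 bp
  103–178 then 1–37 → 76 + 37 = 113 bp
Sorted largest to smallest: 113, 65 bp.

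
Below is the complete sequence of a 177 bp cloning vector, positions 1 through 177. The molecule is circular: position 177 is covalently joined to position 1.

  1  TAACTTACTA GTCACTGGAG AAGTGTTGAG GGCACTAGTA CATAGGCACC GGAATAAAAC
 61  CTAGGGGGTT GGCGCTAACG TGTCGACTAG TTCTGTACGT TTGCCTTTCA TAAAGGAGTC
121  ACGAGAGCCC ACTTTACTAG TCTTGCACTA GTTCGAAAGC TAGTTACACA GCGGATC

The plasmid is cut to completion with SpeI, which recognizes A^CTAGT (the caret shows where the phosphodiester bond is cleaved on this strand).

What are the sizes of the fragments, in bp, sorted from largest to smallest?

52, 50, 37, 27, 11 bp

SpeI sites (ACTAGT) start at positions 7, 34, 86, 136, 147.
SpeI cuts after the first base of each site, so after positions 7, 34, 86, 136, 147.
Circular molecule, 5 cuts → 5 fragments:
  8–34 → 27 bp
  35–86 → 52 bp
  87–136 → 50 bp
  137–147 → 11 bp
  148–177 then 1–7 → 30 + 7 = 37 bp
Sorted largest to smallest: 52, 50, 37, 27, 11 bp.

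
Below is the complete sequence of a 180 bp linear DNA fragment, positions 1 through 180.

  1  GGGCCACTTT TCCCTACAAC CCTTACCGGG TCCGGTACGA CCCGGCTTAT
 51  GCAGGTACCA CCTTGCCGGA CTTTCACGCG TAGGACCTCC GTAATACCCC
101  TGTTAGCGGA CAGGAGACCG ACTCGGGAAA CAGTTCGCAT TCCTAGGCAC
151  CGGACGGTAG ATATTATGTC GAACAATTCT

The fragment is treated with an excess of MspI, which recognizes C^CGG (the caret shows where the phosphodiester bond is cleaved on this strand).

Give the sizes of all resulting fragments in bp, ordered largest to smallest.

84, 30, 26, 24, 10, 6 bp

MspI sites (CCGG) start at positions 26, 32, 42, 66, 150.
MspI cuts after the first base of each site, so after positions 26, 32, 42, 66, 150.
Linear molecule, 5 cuts → 6 fragments:
  1–26 → 26 bp
  27–32 → 6 bp
  33–42 → 10 bp
  43–66 → 24 bp
  67–150 → 84 bp
  151–180 → 30 bp
Sorted largest to smallest: 84, 30, 26, 24, 10, 6 bp.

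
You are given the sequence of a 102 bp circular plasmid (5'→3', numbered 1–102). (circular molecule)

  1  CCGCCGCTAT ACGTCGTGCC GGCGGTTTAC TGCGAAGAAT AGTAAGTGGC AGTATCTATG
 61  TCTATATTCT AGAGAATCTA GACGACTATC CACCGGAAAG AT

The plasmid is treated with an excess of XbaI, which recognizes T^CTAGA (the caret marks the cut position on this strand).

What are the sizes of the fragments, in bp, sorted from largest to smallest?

XbaI sites (TCTAGA) start at positions 68, 77.
XbaI cuts after the first base of each site, so after positions 68, 77.
Circular molecule, 2 cuts → 2 fragments:
  69–77 → 9 bp
  78–102 then 1–68 → 25 + 68 = 93 bp
Sorted largest to smallest: 93, 9 bp.

93, 9 bp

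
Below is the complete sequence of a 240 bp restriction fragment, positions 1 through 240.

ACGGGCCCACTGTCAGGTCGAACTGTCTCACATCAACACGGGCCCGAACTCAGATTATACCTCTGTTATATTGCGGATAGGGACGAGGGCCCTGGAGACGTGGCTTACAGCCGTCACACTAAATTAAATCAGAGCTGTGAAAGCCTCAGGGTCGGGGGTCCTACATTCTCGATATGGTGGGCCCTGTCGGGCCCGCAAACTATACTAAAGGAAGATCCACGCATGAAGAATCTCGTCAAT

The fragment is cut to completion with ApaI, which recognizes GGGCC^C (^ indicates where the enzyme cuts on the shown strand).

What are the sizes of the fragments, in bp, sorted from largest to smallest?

ApaI sites (GGGCCC) start at positions 3, 40, 87, 179, 189.
ApaI cuts after base 5 of each site (before the last base), so after positions 7, 44, 91, 183, 193.
Linear molecule, 5 cuts → 6 fragments:
  1–7 → 7 bp
  8–44 → 37 bp
  45–91 → 47 bp
  92–183 → 92 bp
  184–193 → 10 bp
  194–240 → 47 bp
Sorted largest to smallest: 92, 47, 47, 37, 10, 7 bp.

92, 47, 47, 37, 10, 7 bp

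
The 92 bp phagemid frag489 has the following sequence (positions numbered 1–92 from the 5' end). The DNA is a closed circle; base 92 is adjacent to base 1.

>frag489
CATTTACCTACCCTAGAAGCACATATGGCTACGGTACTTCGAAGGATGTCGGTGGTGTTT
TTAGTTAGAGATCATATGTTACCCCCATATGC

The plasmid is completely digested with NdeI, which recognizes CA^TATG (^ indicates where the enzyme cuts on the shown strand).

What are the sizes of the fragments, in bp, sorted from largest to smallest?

NdeI sites (CATATG) start at positions 22, 73, 86.
NdeI cuts after base 2 of each site, so after positions 23, 74, 87.
Circular molecule, 3 cuts → 3 fragments:
  24–74 → 51 bp
  75–87 → 13 bp
  88–92 then 1–23 → 5 + 23 = 28 bp
Sorted largest to smallest: 51, 28, 13 bp.

51, 28, 13 bp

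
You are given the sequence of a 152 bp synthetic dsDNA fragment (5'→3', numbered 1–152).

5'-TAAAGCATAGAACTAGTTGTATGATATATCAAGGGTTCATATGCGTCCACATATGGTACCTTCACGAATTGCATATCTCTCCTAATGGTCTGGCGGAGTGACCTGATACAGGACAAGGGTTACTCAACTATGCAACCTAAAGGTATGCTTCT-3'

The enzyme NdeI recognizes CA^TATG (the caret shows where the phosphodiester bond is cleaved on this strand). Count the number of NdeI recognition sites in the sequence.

2

CATATG occurs starting at positions 38, 50.
NdeI cuts at 2 sites.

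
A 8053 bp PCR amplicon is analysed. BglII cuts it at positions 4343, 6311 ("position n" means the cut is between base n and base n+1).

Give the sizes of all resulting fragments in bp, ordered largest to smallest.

Linear molecule, 2 cuts → 3 fragments:
  4343 − 0 = 4343 bp
  6311 − 4343 = 1968 bp
  8053 − 6311 = 1742 bp
Sorted largest to smallest: 4343, 1968, 1742 bp.

4343, 1968, 1742 bp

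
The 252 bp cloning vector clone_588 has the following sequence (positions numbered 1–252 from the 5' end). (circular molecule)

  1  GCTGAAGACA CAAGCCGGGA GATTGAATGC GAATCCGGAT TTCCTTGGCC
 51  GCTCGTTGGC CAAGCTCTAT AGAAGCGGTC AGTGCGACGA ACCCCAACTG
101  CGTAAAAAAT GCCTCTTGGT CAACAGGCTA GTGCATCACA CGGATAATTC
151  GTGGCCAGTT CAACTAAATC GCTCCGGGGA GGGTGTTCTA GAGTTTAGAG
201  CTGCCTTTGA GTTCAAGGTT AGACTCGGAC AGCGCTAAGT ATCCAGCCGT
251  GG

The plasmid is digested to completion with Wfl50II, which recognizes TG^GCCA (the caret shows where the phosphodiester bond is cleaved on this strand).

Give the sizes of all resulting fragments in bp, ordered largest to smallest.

Wfl50II sites (TGGCCA) start at positions 57, 152.
Wfl50II cuts after base 2 of each site, so after positions 58, 153.
Circular molecule, 2 cuts → 2 fragments:
  59–153 → 95 bp
  154–252 then 1–58 → 99 + 58 = 157 bp
Sorted largest to smallest: 157, 95 bp.

157, 95 bp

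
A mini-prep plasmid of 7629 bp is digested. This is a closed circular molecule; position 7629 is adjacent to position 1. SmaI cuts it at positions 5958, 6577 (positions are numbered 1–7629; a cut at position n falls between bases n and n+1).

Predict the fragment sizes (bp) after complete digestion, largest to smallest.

Circular molecule, 2 cuts → 2 fragments:
  6577 − 5958 = 619 bp
  wrap: 7629 − 6577 + 5958 = 7010 bp
Sorted largest to smallest: 7010, 619 bp.

7010, 619 bp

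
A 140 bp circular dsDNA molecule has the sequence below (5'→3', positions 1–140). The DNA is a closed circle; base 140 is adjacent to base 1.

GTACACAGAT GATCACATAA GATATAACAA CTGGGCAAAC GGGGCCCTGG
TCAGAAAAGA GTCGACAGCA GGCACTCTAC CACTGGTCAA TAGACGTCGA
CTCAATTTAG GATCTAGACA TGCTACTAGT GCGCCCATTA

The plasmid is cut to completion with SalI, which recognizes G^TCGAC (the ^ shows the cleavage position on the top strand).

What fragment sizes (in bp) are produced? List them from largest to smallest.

SalI sites (GTCGAC) start at positions 61, 96.
SalI cuts after the first base of each site, so after positions 61, 96.
Circular molecule, 2 cuts → 2 fragments:
  62–96 → 35 bp
  97–140 then 1–61 → 44 + 61 = 105 bp
Sorted largest to smallest: 105, 35 bp.

105, 35 bp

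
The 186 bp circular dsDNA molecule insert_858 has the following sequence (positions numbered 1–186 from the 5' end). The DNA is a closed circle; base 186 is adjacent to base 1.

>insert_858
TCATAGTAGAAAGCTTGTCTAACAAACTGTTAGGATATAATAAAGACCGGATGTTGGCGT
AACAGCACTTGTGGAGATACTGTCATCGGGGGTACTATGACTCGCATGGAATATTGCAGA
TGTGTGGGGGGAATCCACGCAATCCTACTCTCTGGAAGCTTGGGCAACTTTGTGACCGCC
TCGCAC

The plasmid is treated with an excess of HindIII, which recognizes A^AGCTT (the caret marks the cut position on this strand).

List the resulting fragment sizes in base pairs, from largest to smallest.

HindIII sites (AAGCTT) start at positions 11, 156.
HindIII cuts after the first base of each site, so after positions 11, 156.
Circular molecule, 2 cuts → 2 fragments:
  12–156 → 145 bp
  157–186 then 1–11 → 30 + 11 = 41 bp
Sorted largest to smallest: 145, 41 bp.

145, 41 bp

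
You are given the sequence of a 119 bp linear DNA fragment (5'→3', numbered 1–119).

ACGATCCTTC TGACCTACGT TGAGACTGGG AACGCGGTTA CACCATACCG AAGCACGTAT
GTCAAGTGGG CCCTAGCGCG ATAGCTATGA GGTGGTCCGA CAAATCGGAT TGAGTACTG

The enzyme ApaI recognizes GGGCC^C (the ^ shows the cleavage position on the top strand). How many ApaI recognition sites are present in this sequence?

GGGCCC occurs starting at position 68.
ApaI cuts at 1 site.

1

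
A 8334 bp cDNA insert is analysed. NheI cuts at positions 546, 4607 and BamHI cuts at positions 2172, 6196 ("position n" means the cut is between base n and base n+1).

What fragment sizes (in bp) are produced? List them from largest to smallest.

Combined cut positions (sorted): 546, 2172, 4607, 6196.
Linear molecule, 4 cuts → 5 fragments:
  546 − 0 = 546 bp
  2172 − 546 = 1626 bp
  4607 − 2172 = 2435 bp
  6196 − 4607 = 1589 bp
  8334 − 6196 = 2138 bp
Sorted largest to smallest: 2435, 2138, 1626, 1589, 546 bp.

2435, 2138, 1626, 1589, 546 bp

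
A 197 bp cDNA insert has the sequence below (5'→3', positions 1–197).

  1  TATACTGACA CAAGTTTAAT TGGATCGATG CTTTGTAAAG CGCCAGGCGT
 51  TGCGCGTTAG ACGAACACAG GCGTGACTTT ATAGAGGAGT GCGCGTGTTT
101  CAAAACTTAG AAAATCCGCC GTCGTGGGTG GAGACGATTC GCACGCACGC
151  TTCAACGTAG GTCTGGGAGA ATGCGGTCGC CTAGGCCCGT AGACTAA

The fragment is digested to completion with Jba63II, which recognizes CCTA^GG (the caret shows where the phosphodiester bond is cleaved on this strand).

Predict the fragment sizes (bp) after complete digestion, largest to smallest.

183, 14 bp

The Jba63II site (CCTAGG) starts at position 180.
Jba63II cuts after base 4 of each site, so after position 183.
Linear molecule, 1 cut → 2 fragments:
  1–183 → 183 bp
  184–197 → 14 bp
Sorted largest to smallest: 183, 14 bp.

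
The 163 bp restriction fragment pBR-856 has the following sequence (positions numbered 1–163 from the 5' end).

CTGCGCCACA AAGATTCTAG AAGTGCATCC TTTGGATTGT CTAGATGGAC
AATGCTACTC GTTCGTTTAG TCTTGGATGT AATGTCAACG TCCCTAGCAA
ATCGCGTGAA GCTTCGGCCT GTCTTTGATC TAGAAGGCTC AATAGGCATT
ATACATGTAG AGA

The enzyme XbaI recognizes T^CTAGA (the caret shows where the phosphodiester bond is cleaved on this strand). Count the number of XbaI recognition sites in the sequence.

3

TCTAGA occurs starting at positions 16, 40, 129.
XbaI cuts at 3 sites.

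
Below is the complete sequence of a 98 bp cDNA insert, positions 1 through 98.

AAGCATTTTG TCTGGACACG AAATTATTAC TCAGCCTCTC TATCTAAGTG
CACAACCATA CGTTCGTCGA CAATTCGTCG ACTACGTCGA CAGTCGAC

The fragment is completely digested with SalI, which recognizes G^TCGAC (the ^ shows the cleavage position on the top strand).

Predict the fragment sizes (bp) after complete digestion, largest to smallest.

66, 11, 9, 7, 5 bp

SalI sites (GTCGAC) start at positions 66, 77, 86, 93.
SalI cuts after the first base of each site, so after positions 66, 77, 86, 93.
Linear molecule, 4 cuts → 5 fragments:
  1–66 → 66 bp
  67–77 → 11 bp
  78–86 → 9 bp
  87–93 → 7 bp
  94–98 → 5 bp
Sorted largest to smallest: 66, 11, 9, 7, 5 bp.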